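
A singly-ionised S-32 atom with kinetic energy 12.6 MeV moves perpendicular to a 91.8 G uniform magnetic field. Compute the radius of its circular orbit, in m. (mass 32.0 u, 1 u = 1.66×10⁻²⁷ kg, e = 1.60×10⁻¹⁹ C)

Convert the energy: K = 12.6 MeV = 2.02×10^-12 J.
v = √(2K/m) = √(2·2.02×10^-12/5.31×10^-26) = 8.71×10^6 m/s.
r = mv/(qB) = (5.31×10^-26)(8.71×10^6) / [(1×1.60×10^-19)(9.18×10^-3)] = 315 m.

r ≈ 315 m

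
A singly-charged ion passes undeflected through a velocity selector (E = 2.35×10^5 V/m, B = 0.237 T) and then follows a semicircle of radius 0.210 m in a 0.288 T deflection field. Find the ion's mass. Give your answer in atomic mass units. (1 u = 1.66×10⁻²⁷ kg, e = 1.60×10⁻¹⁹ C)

v = E/B₁ = 9.92×10^5 m/s.
From r = mv/(qB₂), m = qB₂r/v = (1×1.60×10^-19)(0.288)(0.210) / (9.92×10^5) = 9.76×10^-27 kg.
In atomic mass units: m = 9.76×10^-27 / 1.66×10^-27 = 5.88 u.

m ≈ 5.88 u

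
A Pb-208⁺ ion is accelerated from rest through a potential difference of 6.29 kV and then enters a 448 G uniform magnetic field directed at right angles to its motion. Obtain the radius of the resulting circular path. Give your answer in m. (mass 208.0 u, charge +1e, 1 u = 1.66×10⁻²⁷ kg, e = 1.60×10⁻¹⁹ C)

r ≈ 3.68 m

The kinetic energy gained is K = qV = (1×1.60×10^-19)(6290) = 1.01×10^-15 J.
v = √(2K/m) = 7.64×10^4 m/s.
r = mv/(qB) = (3.45×10^-25)(7.64×10^4) / [(1×1.60×10^-19)(0.0448)] = 3.68 m.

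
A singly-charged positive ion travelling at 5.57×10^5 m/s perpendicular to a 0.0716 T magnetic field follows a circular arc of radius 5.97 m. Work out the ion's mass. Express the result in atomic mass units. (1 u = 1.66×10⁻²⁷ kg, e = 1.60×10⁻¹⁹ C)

qvB = mv²/r ⇒ m = qBr/v.
m = (1×1.60×10^-19)(0.0716)(5.97) / (5.57×10^5) = 1.23×10^-25 kg = 74.0 u.

m ≈ 74.0 u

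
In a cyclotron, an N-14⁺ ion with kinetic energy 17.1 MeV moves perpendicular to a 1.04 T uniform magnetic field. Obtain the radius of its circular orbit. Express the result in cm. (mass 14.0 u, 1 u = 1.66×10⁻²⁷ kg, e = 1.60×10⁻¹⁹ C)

Convert the energy: K = 17.1 MeV = 2.74×10^-12 J.
v = √(2K/m) = √(2·2.74×10^-12/2.32×10^-26) = 1.53×10^7 m/s.
r = mv/(qB) = (2.32×10^-26)(1.53×10^7) / [(1×1.60×10^-19)(1.04)] = 2.14 m.

r ≈ 214 cm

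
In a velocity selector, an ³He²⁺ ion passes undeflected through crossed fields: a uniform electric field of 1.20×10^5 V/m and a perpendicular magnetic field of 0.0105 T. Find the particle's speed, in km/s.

For zero net force, qE = qvB, so v = E/B.
v = (1.20×10^5) / (0.0105) = 1.14×10^7 m/s.

v ≈ 11400 km/s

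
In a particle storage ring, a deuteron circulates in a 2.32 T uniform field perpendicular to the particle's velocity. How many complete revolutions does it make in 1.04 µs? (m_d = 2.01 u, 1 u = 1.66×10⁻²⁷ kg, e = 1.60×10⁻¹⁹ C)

N = 18

T = 2πm/(qB) = 2π(3.3366×10^-27) / [(1×1.60×10^-19)(2.32)] = 5.6478×10^-8 s.
N = t/T = 1.04×10^-6 / 5.6478×10^-8 ≈ 18.41, so 18 complete revolutions.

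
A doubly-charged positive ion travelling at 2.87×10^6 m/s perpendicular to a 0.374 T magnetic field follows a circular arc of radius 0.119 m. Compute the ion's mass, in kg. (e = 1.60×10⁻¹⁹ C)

m ≈ 4.96×10^-27 kg

qvB = mv²/r ⇒ m = qBr/v.
m = (2×1.60×10^-19)(0.374)(0.119) / (2.87×10^6) = 4.96×10^-27 kg.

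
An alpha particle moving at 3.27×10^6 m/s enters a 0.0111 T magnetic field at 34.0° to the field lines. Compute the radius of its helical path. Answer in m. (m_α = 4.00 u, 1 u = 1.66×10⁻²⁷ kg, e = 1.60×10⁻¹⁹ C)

Only the perpendicular component v⊥ = v sin34.0° = 1.83×10^6 m/s is bent by the field.
r = m v⊥ /(qB) = (6.64×10^-27)(1.83×10^6) / [(2×1.60×10^-19)(0.0111)] = 3.42 m.

r ≈ 3.42 m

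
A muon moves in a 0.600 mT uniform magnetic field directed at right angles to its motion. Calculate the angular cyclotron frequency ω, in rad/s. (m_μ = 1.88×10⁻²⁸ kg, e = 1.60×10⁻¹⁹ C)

ω = qB/m = (1×1.60×10^-19)(6.00×10^-4) / (1.88×10^-28) = 5.11×10^5 rad/s.

ω ≈ 5.11×10^5 rad/s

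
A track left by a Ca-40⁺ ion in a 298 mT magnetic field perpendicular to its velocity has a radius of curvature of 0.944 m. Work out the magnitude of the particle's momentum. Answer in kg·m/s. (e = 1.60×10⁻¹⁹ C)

Since qvB = mv²/r, the momentum p = mv = qBr.
p = (1×1.60×10^-19)(0.298)(0.944) = 4.50×10^-20 kg·m/s.

p ≈ 4.50×10^-20 kg·m/s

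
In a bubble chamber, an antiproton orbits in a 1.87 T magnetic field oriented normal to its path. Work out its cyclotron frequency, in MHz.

f ≈ 28.5 MHz

f = qB/(2πm) = (1×1.60×10^-19)(1.87) / [2π(1.67×10^-27)] = 2.85×10^7 Hz.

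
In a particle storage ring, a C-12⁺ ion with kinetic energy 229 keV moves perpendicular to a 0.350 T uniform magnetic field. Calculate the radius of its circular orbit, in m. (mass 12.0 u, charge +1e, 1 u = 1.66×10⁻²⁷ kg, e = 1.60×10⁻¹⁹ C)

r ≈ 0.682 m

Convert the energy: K = 229 keV = 3.66×10^-14 J.
v = √(2K/m) = √(2·3.66×10^-14/1.99×10^-26) = 1.92×10^6 m/s.
r = mv/(qB) = (1.99×10^-26)(1.92×10^6) / [(1×1.60×10^-19)(0.350)] = 0.682 m.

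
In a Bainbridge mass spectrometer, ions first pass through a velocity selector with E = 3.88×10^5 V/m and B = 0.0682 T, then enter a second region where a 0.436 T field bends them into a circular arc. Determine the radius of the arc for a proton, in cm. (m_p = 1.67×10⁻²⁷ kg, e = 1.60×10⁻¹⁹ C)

The selector passes v = E/B = 3.88×10^5/0.0682 = 5.69×10^6 m/s.
In the deflection region, r = mv/(qB₂) = (1.67×10^-27)(5.69×10^6) / [(1×1.60×10^-19)(0.436)] = 0.136 m.

r ≈ 13.6 cm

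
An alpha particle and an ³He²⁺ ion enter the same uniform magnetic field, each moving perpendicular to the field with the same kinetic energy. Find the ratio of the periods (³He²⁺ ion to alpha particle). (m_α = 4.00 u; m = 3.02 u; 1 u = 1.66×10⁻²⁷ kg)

ratio ≈ 0.755

T = 2πm/(qB) is independent of speed, so T₂/T₁ = (m₂/q₂)/(m₁/q₁).
T_{³He²⁺ ion}/T_{alpha particle} = (5.01×10^-27/2e) / (6.64×10^-27/2e) = 0.755.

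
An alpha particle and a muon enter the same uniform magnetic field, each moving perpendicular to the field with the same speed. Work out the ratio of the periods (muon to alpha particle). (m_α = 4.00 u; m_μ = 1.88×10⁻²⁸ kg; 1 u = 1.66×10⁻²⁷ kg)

T = 2πm/(qB) is independent of speed, so T₂/T₁ = (m₂/q₂)/(m₁/q₁).
T_{muon}/T_{alpha particle} = (1.88×10^-28/1e) / (6.64×10^-27/2e) = 0.0566.

ratio ≈ 0.0566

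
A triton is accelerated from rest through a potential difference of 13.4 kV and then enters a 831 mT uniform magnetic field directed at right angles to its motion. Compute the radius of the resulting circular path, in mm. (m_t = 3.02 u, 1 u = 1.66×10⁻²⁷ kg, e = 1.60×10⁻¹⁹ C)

The kinetic energy gained is K = qV = (1×1.60×10^-19)(1.34×10^4) = 2.14×10^-15 J.
v = √(2K/m) = 9.25×10^5 m/s.
r = mv/(qB) = (5.01×10^-27)(9.25×10^5) / [(1×1.60×10^-19)(0.831)] = 0.0349 m.

r ≈ 34.9 mm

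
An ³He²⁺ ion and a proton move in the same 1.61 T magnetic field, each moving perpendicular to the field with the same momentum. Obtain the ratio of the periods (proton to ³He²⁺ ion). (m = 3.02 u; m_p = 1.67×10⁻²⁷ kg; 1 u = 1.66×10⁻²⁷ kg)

T = 2πm/(qB) is independent of speed, so T₂/T₁ = (m₂/q₂)/(m₁/q₁).
T_{proton}/T_{³He²⁺ ion} = (1.67×10^-27/1e) / (5.01×10^-27/2e) = 0.666.

ratio ≈ 0.666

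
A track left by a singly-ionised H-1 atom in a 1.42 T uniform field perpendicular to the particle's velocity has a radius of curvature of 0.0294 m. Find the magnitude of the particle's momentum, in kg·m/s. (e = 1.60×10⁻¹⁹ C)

p ≈ 6.68×10^-21 kg·m/s

Since qvB = mv²/r, the momentum p = mv = qBr.
p = (1×1.60×10^-19)(1.42)(0.0294) = 6.68×10^-21 kg·m/s.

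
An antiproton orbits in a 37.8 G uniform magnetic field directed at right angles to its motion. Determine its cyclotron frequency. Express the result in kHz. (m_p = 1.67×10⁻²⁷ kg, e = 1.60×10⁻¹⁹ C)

f = qB/(2πm) = (1×1.60×10^-19)(3.78×10^-3) / [2π(1.67×10^-27)] = 5.76×10^4 Hz.

f ≈ 57.6 kHz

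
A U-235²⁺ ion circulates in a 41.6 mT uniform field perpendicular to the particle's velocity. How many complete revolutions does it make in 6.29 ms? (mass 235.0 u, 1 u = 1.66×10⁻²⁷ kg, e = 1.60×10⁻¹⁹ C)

T = 2πm/(qB) = 2π(3.901×10^-25) / [(2×1.60×10^-19)(0.0416)] = 1.8412×10^-4 s.
N = t/T = 6.29×10^-3 / 1.8412×10^-4 ≈ 34.16, so 34 complete revolutions.

N = 34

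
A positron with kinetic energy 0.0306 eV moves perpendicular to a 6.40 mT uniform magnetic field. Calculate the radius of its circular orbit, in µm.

Convert the energy: K = 0.0306 eV = 4.90×10^-21 J.
v = √(2K/m) = √(2·4.90×10^-21/9.11×10^-31) = 1.04×10^5 m/s.
r = mv/(qB) = (9.11×10^-31)(1.04×10^5) / [(1×1.60×10^-19)(6.40×10^-3)] = 9.22×10^-5 m.

r ≈ 92.2 µm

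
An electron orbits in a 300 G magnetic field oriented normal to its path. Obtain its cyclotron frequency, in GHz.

f = qB/(2πm) = (1×1.60×10^-19)(0.0300) / [2π(9.11×10^-31)] = 8.39×10^8 Hz.

f ≈ 0.839 GHz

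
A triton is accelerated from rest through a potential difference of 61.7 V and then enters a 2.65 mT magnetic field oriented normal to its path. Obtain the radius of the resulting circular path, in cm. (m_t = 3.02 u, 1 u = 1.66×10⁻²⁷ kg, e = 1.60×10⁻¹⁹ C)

The kinetic energy gained is K = qV = (1×1.60×10^-19)(61.7) = 9.87×10^-18 J.
v = √(2K/m) = 6.28×10^4 m/s.
r = mv/(qB) = (5.01×10^-27)(6.28×10^4) / [(1×1.60×10^-19)(2.65×10^-3)] = 0.742 m.

r ≈ 74.2 cm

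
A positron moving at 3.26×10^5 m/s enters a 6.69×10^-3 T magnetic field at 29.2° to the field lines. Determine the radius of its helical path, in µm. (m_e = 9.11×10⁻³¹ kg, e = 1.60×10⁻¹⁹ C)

r ≈ 135 µm

Only the perpendicular component v⊥ = v sin29.2° = 1.59×10^5 m/s is bent by the field.
r = m v⊥ /(qB) = (9.11×10^-31)(1.59×10^5) / [(1×1.60×10^-19)(6.69×10^-3)] = 1.35×10^-4 m.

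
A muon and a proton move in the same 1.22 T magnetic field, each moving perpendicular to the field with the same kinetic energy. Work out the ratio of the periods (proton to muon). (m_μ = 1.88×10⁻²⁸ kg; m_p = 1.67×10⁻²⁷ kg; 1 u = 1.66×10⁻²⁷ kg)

ratio ≈ 8.88

T = 2πm/(qB) is independent of speed, so T₂/T₁ = (m₂/q₂)/(m₁/q₁).
T_{proton}/T_{muon} = (1.67×10^-27/1e) / (1.88×10^-28/1e) = 8.88.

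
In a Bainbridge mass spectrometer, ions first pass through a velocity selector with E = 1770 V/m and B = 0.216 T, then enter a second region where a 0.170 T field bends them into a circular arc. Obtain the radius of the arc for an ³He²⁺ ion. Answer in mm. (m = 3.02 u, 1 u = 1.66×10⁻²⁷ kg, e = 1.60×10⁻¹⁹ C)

The selector passes v = E/B = 1770/0.216 = 8190 m/s.
In the deflection region, r = mv/(qB₂) = (5.01×10^-27)(8190) / [(2×1.60×10^-19)(0.170)] = 7.55×10^-4 m.

r ≈ 0.755 mm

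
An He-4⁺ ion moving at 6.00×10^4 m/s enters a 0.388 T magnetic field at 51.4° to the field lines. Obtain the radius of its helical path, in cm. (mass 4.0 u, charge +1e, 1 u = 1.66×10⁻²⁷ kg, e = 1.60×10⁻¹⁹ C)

Only the perpendicular component v⊥ = v sin51.4° = 4.69×10^4 m/s is bent by the field.
r = m v⊥ /(qB) = (6.64×10^-27)(4.69×10^4) / [(1×1.60×10^-19)(0.388)] = 5.02×10^-3 m.

r ≈ 0.502 cm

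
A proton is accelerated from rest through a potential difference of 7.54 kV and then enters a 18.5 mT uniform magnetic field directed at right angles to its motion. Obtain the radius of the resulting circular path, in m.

The kinetic energy gained is K = qV = (1×1.60×10^-19)(7540) = 1.21×10^-15 J.
v = √(2K/m) = 1.20×10^6 m/s.
r = mv/(qB) = (1.67×10^-27)(1.20×10^6) / [(1×1.60×10^-19)(0.0185)] = 0.678 m.

r ≈ 0.678 m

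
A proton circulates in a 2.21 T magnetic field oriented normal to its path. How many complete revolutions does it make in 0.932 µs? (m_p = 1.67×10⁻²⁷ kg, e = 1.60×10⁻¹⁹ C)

N = 31

T = 2πm/(qB) = 2π(1.67×10^-27) / [(1×1.60×10^-19)(2.21)] = 2.9675×10^-8 s.
N = t/T = 9.32×10^-7 / 2.9675×10^-8 ≈ 31.41, so 31 complete revolutions.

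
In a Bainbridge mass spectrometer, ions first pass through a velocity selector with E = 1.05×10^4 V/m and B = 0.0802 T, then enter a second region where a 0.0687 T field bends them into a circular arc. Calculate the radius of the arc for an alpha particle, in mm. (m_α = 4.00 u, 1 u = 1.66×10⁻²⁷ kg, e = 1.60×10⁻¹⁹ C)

r ≈ 39.5 mm

The selector passes v = E/B = 1.05×10^4/0.0802 = 1.31×10^5 m/s.
In the deflection region, r = mv/(qB₂) = (6.64×10^-27)(1.31×10^5) / [(2×1.60×10^-19)(0.0687)] = 0.0395 m.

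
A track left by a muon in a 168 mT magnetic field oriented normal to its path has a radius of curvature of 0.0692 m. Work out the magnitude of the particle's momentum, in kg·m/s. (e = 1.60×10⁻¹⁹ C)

p ≈ 1.86×10^-21 kg·m/s

Since qvB = mv²/r, the momentum p = mv = qBr.
p = (1×1.60×10^-19)(0.168)(0.0692) = 1.86×10^-21 kg·m/s.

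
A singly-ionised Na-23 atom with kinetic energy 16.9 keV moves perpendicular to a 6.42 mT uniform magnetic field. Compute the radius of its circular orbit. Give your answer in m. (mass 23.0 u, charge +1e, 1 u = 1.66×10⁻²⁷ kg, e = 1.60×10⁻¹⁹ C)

r ≈ 14.0 m

Convert the energy: K = 16.9 keV = 2.70×10^-15 J.
v = √(2K/m) = √(2·2.70×10^-15/3.82×10^-26) = 3.76×10^5 m/s.
r = mv/(qB) = (3.82×10^-26)(3.76×10^5) / [(1×1.60×10^-19)(6.42×10^-3)] = 14.0 m.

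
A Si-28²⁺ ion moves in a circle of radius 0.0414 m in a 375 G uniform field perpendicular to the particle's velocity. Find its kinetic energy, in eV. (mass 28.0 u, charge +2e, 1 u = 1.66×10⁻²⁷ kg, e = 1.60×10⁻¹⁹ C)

K ≈ 16.6 eV

v = qBr/m = (2×1.60×10^-19)(0.0375)(0.0414) / (4.65×10^-26) = 1.07×10^4 m/s.
K = ½mv² = 0.5·(4.65×10^-26)·(1.07×10^4)² = 2.66×10^-18 J = 16.6 eV.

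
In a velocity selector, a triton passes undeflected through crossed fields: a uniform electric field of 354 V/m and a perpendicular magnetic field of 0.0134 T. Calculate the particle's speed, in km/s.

v ≈ 26.4 km/s

For zero net force, qE = qvB, so v = E/B.
v = (354) / (0.0134) = 2.64×10^4 m/s.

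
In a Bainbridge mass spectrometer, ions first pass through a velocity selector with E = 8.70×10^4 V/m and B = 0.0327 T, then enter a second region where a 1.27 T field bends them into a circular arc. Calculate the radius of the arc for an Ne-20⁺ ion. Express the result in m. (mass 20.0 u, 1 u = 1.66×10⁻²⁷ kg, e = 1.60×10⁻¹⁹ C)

r ≈ 0.435 m

The selector passes v = E/B = 8.70×10^4/0.0327 = 2.66×10^6 m/s.
In the deflection region, r = mv/(qB₂) = (3.32×10^-26)(2.66×10^6) / [(1×1.60×10^-19)(1.27)] = 0.435 m.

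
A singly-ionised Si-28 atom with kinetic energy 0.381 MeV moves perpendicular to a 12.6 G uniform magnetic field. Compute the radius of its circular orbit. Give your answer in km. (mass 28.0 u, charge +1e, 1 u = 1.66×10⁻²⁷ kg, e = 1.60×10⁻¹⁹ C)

r ≈ 0.373 km

Convert the energy: K = 0.381 MeV = 6.10×10^-14 J.
v = √(2K/m) = √(2·6.10×10^-14/4.65×10^-26) = 1.62×10^6 m/s.
r = mv/(qB) = (4.65×10^-26)(1.62×10^6) / [(1×1.60×10^-19)(1.26×10^-3)] = 373 m.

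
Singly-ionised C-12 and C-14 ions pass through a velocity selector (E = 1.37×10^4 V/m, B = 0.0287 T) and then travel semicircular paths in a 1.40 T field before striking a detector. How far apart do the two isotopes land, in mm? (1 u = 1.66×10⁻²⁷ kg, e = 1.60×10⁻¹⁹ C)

Both emerge at v = E/B₁ = 4.77×10^5 m/s.
r = mv/(qB₂), so r₁ = 0.04245 m and r₂ = 0.04953 m, giving Δr = 7.08×10^-3 m.
After a semicircle each ion lands a diameter 2r from the entry slit, so the separation is 2Δr = 0.0142 m.

Δd ≈ 14.2 mm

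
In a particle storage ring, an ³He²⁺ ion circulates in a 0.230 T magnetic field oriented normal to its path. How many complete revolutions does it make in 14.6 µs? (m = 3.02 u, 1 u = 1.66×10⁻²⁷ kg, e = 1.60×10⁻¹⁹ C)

N = 34

T = 2πm/(qB) = 2π(5.0132×10^-27) / [(2×1.60×10^-19)(0.230)] = 4.2797×10^-7 s.
N = t/T = 1.46×10^-5 / 4.2797×10^-7 ≈ 34.11, so 34 complete revolutions.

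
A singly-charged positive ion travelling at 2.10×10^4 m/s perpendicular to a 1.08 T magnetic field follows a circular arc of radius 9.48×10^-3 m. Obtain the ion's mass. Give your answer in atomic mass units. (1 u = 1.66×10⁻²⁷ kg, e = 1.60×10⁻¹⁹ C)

m ≈ 47.0 u

qvB = mv²/r ⇒ m = qBr/v.
m = (1×1.60×10^-19)(1.08)(9.48×10^-3) / (2.10×10^4) = 7.80×10^-26 kg = 47.0 u.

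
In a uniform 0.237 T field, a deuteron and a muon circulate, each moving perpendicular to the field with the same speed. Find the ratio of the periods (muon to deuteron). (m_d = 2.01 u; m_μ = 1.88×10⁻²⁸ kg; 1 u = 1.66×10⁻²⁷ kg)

T = 2πm/(qB) is independent of speed, so T₂/T₁ = (m₂/q₂)/(m₁/q₁).
T_{muon}/T_{deuteron} = (1.88×10^-28/1e) / (3.34×10^-27/1e) = 0.0563.

ratio ≈ 0.0563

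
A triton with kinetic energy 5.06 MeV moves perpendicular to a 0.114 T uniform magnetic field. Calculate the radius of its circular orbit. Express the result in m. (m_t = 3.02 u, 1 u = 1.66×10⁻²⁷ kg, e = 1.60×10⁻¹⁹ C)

Convert the energy: K = 5.06 MeV = 8.10×10^-13 J.
v = √(2K/m) = √(2·8.10×10^-13/5.01×10^-27) = 1.80×10^7 m/s.
r = mv/(qB) = (5.01×10^-27)(1.80×10^7) / [(1×1.60×10^-19)(0.114)] = 4.94 m.

r ≈ 4.94 m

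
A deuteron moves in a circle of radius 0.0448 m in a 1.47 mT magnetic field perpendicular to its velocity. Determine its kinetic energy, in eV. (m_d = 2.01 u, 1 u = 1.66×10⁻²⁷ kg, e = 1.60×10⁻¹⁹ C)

K ≈ 0.104 eV

v = qBr/m = (1×1.60×10^-19)(1.47×10^-3)(0.0448) / (3.34×10^-27) = 3160 m/s.
K = ½mv² = 0.5·(3.34×10^-27)·(3160)² = 1.66×10^-20 J = 0.104 eV.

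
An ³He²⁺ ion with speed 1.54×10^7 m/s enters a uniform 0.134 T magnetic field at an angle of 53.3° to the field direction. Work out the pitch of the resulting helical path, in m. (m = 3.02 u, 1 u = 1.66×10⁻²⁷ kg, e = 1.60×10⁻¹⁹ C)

pitch ≈ 6.76 m

The velocity component along B is v∥ = v cos53.3° = 9.20×10^6 m/s.
The cyclotron period T = 2πm/(qB) = 7.35×10^-7 s is set by m, q, B alone.
Pitch = v∥·T = (9.20×10^6)(7.35×10^-7) = 6.76 m.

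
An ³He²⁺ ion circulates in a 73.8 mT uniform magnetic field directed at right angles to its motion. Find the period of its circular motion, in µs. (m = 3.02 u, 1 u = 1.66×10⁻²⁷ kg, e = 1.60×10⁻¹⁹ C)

The cyclotron period is independent of speed: T = 2πm/(qB).
T = 2π(5.01×10^-27) / [(2×1.60×10^-19)(0.0738)] = 1.33×10^-6 s.

T ≈ 1.33 µs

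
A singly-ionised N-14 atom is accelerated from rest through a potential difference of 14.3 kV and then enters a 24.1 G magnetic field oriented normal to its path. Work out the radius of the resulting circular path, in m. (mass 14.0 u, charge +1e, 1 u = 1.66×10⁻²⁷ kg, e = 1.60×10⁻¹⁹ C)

r ≈ 26.7 m

The kinetic energy gained is K = qV = (1×1.60×10^-19)(1.43×10^4) = 2.29×10^-15 J.
v = √(2K/m) = 4.44×10^5 m/s.
r = mv/(qB) = (2.32×10^-26)(4.44×10^5) / [(1×1.60×10^-19)(2.41×10^-3)] = 26.7 m.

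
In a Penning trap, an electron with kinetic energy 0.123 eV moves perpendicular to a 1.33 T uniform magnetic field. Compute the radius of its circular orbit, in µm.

Convert the energy: K = 0.123 eV = 1.97×10^-20 J.
v = √(2K/m) = √(2·1.97×10^-20/9.11×10^-31) = 2.08×10^5 m/s.
r = mv/(qB) = (9.11×10^-31)(2.08×10^5) / [(1×1.60×10^-19)(1.33)] = 8.90×10^-7 m.

r ≈ 0.890 µm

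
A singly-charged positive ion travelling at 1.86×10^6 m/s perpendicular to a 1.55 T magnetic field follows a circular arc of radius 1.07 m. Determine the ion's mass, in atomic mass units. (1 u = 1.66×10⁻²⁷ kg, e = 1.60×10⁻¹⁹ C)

m ≈ 85.9 u

qvB = mv²/r ⇒ m = qBr/v.
m = (1×1.60×10^-19)(1.55)(1.07) / (1.86×10^6) = 1.43×10^-25 kg = 85.9 u.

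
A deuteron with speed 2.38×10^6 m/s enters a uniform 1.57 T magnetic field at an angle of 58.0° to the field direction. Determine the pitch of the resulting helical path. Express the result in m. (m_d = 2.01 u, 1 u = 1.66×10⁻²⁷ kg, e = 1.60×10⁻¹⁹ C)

The velocity component along B is v∥ = v cos58.0° = 1.26×10^6 m/s.
The cyclotron period T = 2πm/(qB) = 8.35×10^-8 s is set by m, q, B alone.
Pitch = v∥·T = (1.26×10^6)(8.35×10^-8) = 0.105 m.

pitch ≈ 0.105 m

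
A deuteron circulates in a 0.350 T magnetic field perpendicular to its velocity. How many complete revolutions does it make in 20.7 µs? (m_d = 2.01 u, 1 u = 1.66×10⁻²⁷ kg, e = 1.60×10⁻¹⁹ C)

N = 55

T = 2πm/(qB) = 2π(3.3366×10^-27) / [(1×1.60×10^-19)(0.350)] = 3.7437×10^-7 s.
N = t/T = 2.07×10^-5 / 3.7437×10^-7 ≈ 55.29, so 55 complete revolutions.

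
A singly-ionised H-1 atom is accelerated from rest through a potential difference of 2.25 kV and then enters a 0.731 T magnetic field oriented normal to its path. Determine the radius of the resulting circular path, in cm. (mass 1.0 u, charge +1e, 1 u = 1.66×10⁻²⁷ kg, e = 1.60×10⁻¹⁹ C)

The kinetic energy gained is K = qV = (1×1.60×10^-19)(2250) = 3.60×10^-16 J.
v = √(2K/m) = 6.59×10^5 m/s.
r = mv/(qB) = (1.66×10^-27)(6.59×10^5) / [(1×1.60×10^-19)(0.731)] = 9.35×10^-3 m.

r ≈ 0.935 cm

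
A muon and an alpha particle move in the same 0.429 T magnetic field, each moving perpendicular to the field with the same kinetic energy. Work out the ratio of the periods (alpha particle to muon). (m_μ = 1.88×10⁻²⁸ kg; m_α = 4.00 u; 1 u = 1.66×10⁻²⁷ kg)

ratio ≈ 17.7

T = 2πm/(qB) is independent of speed, so T₂/T₁ = (m₂/q₂)/(m₁/q₁).
T_{alpha particle}/T_{muon} = (6.64×10^-27/2e) / (1.88×10^-28/1e) = 17.7.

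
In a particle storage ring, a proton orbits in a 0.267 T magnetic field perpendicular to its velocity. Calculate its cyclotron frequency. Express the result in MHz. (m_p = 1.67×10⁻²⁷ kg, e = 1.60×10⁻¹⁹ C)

f = qB/(2πm) = (1×1.60×10^-19)(0.267) / [2π(1.67×10^-27)] = 4.07×10^6 Hz.

f ≈ 4.07 MHz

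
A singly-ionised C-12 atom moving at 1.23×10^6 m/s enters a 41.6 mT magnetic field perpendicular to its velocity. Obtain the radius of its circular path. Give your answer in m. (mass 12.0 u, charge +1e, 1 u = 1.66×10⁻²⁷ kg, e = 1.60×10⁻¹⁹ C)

The magnetic force provides the centripetal force: qvB = mv²/r, so r = mv/(qB).
r = (1.99×10^-26 kg)(1.23×10^6 m/s) / [(1×1.60×10^-19 C)(0.0416 T)] = 3.68 m.

r ≈ 3.68 m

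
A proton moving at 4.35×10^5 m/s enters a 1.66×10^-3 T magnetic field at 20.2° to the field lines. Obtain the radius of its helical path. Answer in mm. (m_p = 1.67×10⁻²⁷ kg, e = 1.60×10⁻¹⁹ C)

Only the perpendicular component v⊥ = v sin20.2° = 1.50×10^5 m/s is bent by the field.
r = m v⊥ /(qB) = (1.67×10^-27)(1.50×10^5) / [(1×1.60×10^-19)(1.66×10^-3)] = 0.944 m.

r ≈ 944 mm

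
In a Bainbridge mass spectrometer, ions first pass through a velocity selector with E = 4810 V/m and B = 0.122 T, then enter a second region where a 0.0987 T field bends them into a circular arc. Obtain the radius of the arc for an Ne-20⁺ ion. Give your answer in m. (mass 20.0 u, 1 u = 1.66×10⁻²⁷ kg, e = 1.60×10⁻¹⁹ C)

r ≈ 0.0829 m

The selector passes v = E/B = 4810/0.122 = 3.94×10^4 m/s.
In the deflection region, r = mv/(qB₂) = (3.32×10^-26)(3.94×10^4) / [(1×1.60×10^-19)(0.0987)] = 0.0829 m.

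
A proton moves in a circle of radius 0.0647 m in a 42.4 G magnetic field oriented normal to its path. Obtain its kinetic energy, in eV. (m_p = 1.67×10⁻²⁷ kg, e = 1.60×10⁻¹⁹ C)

K ≈ 3.61 eV

v = qBr/m = (1×1.60×10^-19)(4.24×10^-3)(0.0647) / (1.67×10^-27) = 2.63×10^4 m/s.
K = ½mv² = 0.5·(1.67×10^-27)·(2.63×10^4)² = 5.77×10^-19 J = 3.61 eV.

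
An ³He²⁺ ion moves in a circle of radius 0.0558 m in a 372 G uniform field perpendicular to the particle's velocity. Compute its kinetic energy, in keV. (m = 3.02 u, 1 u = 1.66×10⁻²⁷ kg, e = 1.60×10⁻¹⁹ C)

v = qBr/m = (2×1.60×10^-19)(0.0372)(0.0558) / (5.01×10^-27) = 1.32×10^5 m/s.
K = ½mv² = 0.5·(5.01×10^-27)·(1.32×10^5)² = 4.40×10^-17 J = 0.275 keV.

K ≈ 0.275 keV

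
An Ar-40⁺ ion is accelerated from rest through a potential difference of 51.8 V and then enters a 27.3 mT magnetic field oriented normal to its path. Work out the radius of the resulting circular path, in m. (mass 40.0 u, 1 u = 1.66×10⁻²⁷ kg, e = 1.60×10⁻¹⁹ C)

r ≈ 0.240 m

The kinetic energy gained is K = qV = (1×1.60×10^-19)(51.8) = 8.29×10^-18 J.
v = √(2K/m) = 1.58×10^4 m/s.
r = mv/(qB) = (6.64×10^-26)(1.58×10^4) / [(1×1.60×10^-19)(0.0273)] = 0.240 m.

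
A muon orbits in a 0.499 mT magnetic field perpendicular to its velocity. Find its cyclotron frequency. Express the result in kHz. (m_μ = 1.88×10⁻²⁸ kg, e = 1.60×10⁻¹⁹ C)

f ≈ 67.6 kHz

f = qB/(2πm) = (1×1.60×10^-19)(4.99×10^-4) / [2π(1.88×10^-28)] = 6.76×10^4 Hz.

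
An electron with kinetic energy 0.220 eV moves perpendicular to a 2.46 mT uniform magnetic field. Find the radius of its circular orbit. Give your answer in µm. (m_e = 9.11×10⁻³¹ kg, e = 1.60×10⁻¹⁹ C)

Convert the energy: K = 0.220 eV = 3.52×10^-20 J.
v = √(2K/m) = √(2·3.52×10^-20/9.11×10^-31) = 2.78×10^5 m/s.
r = mv/(qB) = (9.11×10^-31)(2.78×10^5) / [(1×1.60×10^-19)(2.46×10^-3)] = 6.43×10^-4 m.

r ≈ 643 µm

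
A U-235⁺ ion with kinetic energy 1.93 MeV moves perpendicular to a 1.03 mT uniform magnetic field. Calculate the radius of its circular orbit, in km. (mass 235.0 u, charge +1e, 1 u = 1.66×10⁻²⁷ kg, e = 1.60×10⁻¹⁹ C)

Convert the energy: K = 1.93 MeV = 3.09×10^-13 J.
v = √(2K/m) = √(2·3.09×10^-13/3.90×10^-25) = 1.26×10^6 m/s.
r = mv/(qB) = (3.90×10^-25)(1.26×10^6) / [(1×1.60×10^-19)(1.03×10^-3)] = 2980 m.

r ≈ 2.98 km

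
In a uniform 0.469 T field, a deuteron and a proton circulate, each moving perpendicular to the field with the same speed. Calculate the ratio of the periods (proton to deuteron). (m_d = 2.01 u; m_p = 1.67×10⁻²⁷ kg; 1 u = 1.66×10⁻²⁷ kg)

ratio ≈ 0.501

T = 2πm/(qB) is independent of speed, so T₂/T₁ = (m₂/q₂)/(m₁/q₁).
T_{proton}/T_{deuteron} = (1.67×10^-27/1e) / (3.34×10^-27/1e) = 0.501.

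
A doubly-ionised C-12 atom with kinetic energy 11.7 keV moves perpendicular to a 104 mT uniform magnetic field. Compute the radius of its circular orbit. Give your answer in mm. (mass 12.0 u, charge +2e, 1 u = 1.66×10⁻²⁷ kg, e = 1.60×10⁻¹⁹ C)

r ≈ 259 mm

Convert the energy: K = 11.7 keV = 1.87×10^-15 J.
v = √(2K/m) = √(2·1.87×10^-15/1.99×10^-26) = 4.34×10^5 m/s.
r = mv/(qB) = (1.99×10^-26)(4.34×10^5) / [(2×1.60×10^-19)(0.104)] = 0.259 m.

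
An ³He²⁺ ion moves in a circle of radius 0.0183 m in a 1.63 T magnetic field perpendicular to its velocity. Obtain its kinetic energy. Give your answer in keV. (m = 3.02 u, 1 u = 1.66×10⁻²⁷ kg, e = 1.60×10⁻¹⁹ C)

K ≈ 56.8 keV

v = qBr/m = (2×1.60×10^-19)(1.63)(0.0183) / (5.01×10^-27) = 1.90×10^6 m/s.
K = ½mv² = 0.5·(5.01×10^-27)·(1.90×10^6)² = 9.09×10^-15 J = 56.8 keV.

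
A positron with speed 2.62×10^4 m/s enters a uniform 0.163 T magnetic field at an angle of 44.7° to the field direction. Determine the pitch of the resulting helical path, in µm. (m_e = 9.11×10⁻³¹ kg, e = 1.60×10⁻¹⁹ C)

pitch ≈ 4.09 µm

The velocity component along B is v∥ = v cos44.7° = 1.86×10^4 m/s.
The cyclotron period T = 2πm/(qB) = 2.19×10^-10 s is set by m, q, B alone.
Pitch = v∥·T = (1.86×10^4)(2.19×10^-10) = 4.09×10^-6 m.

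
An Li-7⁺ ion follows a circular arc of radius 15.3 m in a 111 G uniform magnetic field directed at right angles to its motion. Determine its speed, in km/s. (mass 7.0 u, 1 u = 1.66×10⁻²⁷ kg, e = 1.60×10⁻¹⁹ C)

From qvB = mv²/r, v = qBr/m.
v = (1×1.60×10^-19)(0.0111)(15.3) / (1.16×10^-26) = 2.34×10^6 m/s.

v ≈ 2340 km/s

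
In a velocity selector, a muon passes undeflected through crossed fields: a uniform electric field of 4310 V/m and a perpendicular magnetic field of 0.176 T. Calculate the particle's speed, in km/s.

v ≈ 24.5 km/s

For zero net force, qE = qvB, so v = E/B.
v = (4310) / (0.176) = 2.45×10^4 m/s.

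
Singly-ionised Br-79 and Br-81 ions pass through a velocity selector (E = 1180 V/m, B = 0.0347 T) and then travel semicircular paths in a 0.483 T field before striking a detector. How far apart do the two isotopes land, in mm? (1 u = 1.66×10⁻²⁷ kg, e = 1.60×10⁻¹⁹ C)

Both emerge at v = E/B₁ = 3.40×10^4 m/s.
r = mv/(qB₂), so r₁ = 0.05771 m and r₂ = 0.05917 m, giving Δr = 1.46×10^-3 m.
After a semicircle each ion lands a diameter 2r from the entry slit, so the separation is 2Δr = 2.92×10^-3 m.

Δd ≈ 2.92 mm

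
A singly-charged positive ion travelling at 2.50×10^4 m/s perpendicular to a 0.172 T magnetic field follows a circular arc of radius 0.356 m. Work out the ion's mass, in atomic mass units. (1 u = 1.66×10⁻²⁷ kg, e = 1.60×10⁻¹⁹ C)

qvB = mv²/r ⇒ m = qBr/v.
m = (1×1.60×10^-19)(0.172)(0.356) / (2.50×10^4) = 3.92×10^-25 kg = 236 u.

m ≈ 236 u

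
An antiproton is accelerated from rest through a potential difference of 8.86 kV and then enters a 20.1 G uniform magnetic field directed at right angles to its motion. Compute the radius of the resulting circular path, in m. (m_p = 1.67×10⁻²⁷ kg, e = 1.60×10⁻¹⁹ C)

r ≈ 6.77 m

The kinetic energy gained is K = qV = (1×1.60×10^-19)(8860) = 1.42×10^-15 J.
v = √(2K/m) = 1.30×10^6 m/s.
r = mv/(qB) = (1.67×10^-27)(1.30×10^6) / [(1×1.60×10^-19)(2.01×10^-3)] = 6.77 m.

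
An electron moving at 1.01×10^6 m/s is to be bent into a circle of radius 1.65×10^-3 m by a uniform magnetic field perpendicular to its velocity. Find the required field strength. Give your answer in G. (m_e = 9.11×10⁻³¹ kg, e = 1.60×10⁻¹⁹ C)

qvB = mv²/r gives B = mv/(qr).
B = (9.11×10^-31)(1.01×10^6) / [(1×1.60×10^-19)(1.65×10^-3)] = 3.49×10^-3 T.

B ≈ 34.9 G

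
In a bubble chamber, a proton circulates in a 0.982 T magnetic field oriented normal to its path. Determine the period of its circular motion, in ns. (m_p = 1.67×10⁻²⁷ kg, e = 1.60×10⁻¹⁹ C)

T ≈ 66.8 ns

The cyclotron period is independent of speed: T = 2πm/(qB).
T = 2π(1.67×10^-27) / [(1×1.60×10^-19)(0.982)] = 6.68×10^-8 s.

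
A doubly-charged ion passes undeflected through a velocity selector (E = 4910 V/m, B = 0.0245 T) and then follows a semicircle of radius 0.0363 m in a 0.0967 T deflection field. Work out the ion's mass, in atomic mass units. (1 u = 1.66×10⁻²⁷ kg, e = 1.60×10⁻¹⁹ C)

m ≈ 3.38 u

v = E/B₁ = 2.00×10^5 m/s.
From r = mv/(qB₂), m = qB₂r/v = (2×1.60×10^-19)(0.0967)(0.0363) / (2.00×10^5) = 5.60×10^-27 kg.
In atomic mass units: m = 5.60×10^-27 / 1.66×10^-27 = 3.38 u.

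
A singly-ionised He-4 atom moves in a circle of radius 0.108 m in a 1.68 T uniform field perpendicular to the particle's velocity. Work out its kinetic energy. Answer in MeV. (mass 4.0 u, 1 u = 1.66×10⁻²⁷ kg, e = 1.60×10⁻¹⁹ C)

v = qBr/m = (1×1.60×10^-19)(1.68)(0.108) / (6.64×10^-27) = 4.37×10^6 m/s.
K = ½mv² = 0.5·(6.64×10^-27)·(4.37×10^6)² = 6.35×10^-14 J = 0.397 MeV.

K ≈ 0.397 MeV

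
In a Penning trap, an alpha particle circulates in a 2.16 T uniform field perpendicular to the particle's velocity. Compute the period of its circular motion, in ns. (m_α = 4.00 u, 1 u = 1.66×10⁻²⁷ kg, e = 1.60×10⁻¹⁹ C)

T ≈ 60.4 ns

The cyclotron period is independent of speed: T = 2πm/(qB).
T = 2π(6.64×10^-27) / [(2×1.60×10^-19)(2.16)] = 6.04×10^-8 s.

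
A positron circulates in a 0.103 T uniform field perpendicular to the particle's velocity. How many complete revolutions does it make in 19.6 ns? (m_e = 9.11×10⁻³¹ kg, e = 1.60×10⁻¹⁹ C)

N = 56

T = 2πm/(qB) = 2π(9.11×10^-31) / [(1×1.60×10^-19)(0.103)] = 3.4733×10^-10 s.
N = t/T = 1.96×10^-8 / 3.4733×10^-10 ≈ 56.43, so 56 complete revolutions.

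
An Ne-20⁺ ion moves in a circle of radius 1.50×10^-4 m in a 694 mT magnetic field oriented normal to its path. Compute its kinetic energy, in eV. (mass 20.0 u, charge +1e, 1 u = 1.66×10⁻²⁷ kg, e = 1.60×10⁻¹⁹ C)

v = qBr/m = (1×1.60×10^-19)(0.694)(1.50×10^-4) / (3.32×10^-26) = 502 m/s.
K = ½mv² = 0.5·(3.32×10^-26)·(502)² = 4.18×10^-21 J = 0.0261 eV.

K ≈ 0.0261 eV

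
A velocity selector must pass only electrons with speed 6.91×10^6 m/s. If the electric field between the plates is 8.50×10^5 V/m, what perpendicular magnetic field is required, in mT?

B ≈ 123 mT

qE = qvB ⇒ B = E/v = (8.50×10^5) / (6.91×10^6) = 0.123 T.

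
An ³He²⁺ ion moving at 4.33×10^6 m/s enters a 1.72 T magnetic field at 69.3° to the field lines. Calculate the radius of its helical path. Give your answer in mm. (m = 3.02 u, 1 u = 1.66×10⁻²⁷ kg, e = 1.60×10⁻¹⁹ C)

r ≈ 36.9 mm

Only the perpendicular component v⊥ = v sin69.3° = 4.05×10^6 m/s is bent by the field.
r = m v⊥ /(qB) = (5.01×10^-27)(4.05×10^6) / [(2×1.60×10^-19)(1.72)] = 0.0369 m.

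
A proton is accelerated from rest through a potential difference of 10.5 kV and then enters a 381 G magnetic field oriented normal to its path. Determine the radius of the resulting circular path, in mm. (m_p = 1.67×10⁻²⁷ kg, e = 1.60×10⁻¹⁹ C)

r ≈ 389 mm

The kinetic energy gained is K = qV = (1×1.60×10^-19)(1.05×10^4) = 1.68×10^-15 J.
v = √(2K/m) = 1.42×10^6 m/s.
r = mv/(qB) = (1.67×10^-27)(1.42×10^6) / [(1×1.60×10^-19)(0.0381)] = 0.389 m.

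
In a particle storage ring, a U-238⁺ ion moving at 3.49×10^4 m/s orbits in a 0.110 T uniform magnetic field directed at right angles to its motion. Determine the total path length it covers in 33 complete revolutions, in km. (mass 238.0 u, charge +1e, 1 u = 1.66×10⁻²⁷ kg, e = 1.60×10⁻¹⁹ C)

L ≈ 0.162 km

r = mv/(qB) = 0.783 m, so one revolution covers 2πr = 4.92 m.
In 33 revolutions: L = 33·2πr = 162 m.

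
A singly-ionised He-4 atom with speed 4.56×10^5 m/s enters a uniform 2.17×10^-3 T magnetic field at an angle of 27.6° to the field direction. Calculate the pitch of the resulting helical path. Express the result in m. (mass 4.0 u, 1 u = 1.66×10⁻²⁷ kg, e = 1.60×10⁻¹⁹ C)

pitch ≈ 48.6 m

The velocity component along B is v∥ = v cos27.6° = 4.04×10^5 m/s.
The cyclotron period T = 2πm/(qB) = 1.20×10^-4 s is set by m, q, B alone.
Pitch = v∥·T = (4.04×10^5)(1.20×10^-4) = 48.6 m.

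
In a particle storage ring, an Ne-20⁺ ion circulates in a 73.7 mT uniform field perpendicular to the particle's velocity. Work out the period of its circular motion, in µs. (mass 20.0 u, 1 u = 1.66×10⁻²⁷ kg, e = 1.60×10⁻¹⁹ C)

The cyclotron period is independent of speed: T = 2πm/(qB).
T = 2π(3.32×10^-26) / [(1×1.60×10^-19)(0.0737)] = 1.77×10^-5 s.

T ≈ 17.7 µs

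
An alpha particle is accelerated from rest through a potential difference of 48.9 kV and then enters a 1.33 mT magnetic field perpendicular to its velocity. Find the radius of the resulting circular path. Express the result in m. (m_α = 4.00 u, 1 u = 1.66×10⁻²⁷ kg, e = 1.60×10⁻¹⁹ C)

r ≈ 33.9 m

The kinetic energy gained is K = qV = (2×1.60×10^-19)(4.89×10^4) = 1.56×10^-14 J.
v = √(2K/m) = 2.17×10^6 m/s.
r = mv/(qB) = (6.64×10^-27)(2.17×10^6) / [(2×1.60×10^-19)(1.33×10^-3)] = 33.9 m.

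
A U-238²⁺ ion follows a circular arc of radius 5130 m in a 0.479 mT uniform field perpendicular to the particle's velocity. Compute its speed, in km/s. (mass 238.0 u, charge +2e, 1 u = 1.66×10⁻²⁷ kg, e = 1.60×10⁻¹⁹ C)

From qvB = mv²/r, v = qBr/m.
v = (2×1.60×10^-19)(4.79×10^-4)(5130) / (3.95×10^-25) = 1.99×10^6 m/s.

v ≈ 1990 km/s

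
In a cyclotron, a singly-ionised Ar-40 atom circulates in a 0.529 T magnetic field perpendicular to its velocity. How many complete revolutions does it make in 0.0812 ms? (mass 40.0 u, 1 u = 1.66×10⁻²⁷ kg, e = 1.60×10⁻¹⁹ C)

N = 16

T = 2πm/(qB) = 2π(6.64×10^-26) / [(1×1.60×10^-19)(0.529)] = 4.9292×10^-6 s.
N = t/T = 8.12×10^-5 / 4.9292×10^-6 ≈ 16.47, so 16 complete revolutions.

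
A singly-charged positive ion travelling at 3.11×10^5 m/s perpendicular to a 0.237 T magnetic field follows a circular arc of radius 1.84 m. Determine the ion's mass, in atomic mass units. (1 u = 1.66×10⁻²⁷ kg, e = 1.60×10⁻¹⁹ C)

qvB = mv²/r ⇒ m = qBr/v.
m = (1×1.60×10^-19)(0.237)(1.84) / (3.11×10^5) = 2.24×10^-25 kg = 135 u.

m ≈ 135 u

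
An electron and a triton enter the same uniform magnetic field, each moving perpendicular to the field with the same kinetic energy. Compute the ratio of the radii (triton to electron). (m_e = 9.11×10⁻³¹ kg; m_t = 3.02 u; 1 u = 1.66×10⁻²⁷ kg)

r = √(2mK)/(qB) ⇒ at equal K, r ∝ √m/q.
r_{triton}/r_{electron} = 74.2.

ratio ≈ 74.2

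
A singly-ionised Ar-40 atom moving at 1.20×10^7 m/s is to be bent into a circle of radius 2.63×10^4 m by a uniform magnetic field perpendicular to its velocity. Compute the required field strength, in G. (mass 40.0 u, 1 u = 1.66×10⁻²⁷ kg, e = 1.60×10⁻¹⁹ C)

qvB = mv²/r gives B = mv/(qr).
B = (6.64×10^-26)(1.20×10^7) / [(1×1.60×10^-19)(2.63×10^4)] = 1.89×10^-4 T.

B ≈ 1.89 G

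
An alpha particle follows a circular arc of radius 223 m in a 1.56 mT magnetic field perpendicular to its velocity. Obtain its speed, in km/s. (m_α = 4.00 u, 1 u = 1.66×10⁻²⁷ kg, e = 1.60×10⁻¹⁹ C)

From qvB = mv²/r, v = qBr/m.
v = (2×1.60×10^-19)(1.56×10^-3)(223) / (6.64×10^-27) = 1.68×10^7 m/s.

v ≈ 16800 km/s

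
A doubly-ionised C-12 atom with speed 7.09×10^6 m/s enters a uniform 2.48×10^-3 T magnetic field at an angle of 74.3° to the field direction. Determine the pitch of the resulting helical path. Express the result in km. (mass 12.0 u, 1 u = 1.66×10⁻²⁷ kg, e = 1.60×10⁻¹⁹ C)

pitch ≈ 0.303 km

The velocity component along B is v∥ = v cos74.3° = 1.92×10^6 m/s.
The cyclotron period T = 2πm/(qB) = 1.58×10^-4 s is set by m, q, B alone.
Pitch = v∥·T = (1.92×10^6)(1.58×10^-4) = 303 m.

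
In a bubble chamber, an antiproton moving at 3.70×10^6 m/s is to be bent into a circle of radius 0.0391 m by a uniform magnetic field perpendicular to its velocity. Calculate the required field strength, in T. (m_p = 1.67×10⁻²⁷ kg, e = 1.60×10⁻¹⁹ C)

qvB = mv²/r gives B = mv/(qr).
B = (1.67×10^-27)(3.70×10^6) / [(1×1.60×10^-19)(0.0391)] = 0.988 T.

B ≈ 0.988 T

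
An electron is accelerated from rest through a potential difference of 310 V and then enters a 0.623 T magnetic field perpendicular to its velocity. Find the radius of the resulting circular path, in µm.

The kinetic energy gained is K = qV = (1×1.60×10^-19)(310) = 4.96×10^-17 J.
v = √(2K/m) = 1.04×10^7 m/s.
r = mv/(qB) = (9.11×10^-31)(1.04×10^7) / [(1×1.60×10^-19)(0.623)] = 9.54×10^-5 m.

r ≈ 95.4 µm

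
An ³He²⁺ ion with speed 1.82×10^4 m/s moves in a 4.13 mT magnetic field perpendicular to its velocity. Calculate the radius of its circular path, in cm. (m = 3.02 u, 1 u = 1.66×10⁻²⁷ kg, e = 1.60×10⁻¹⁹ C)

The magnetic force provides the centripetal force: qvB = mv²/r, so r = mv/(qB).
r = (5.01×10^-27 kg)(1.82×10^4 m/s) / [(2×1.60×10^-19 C)(4.13×10^-3 T)] = 0.0690 m.

r ≈ 6.90 cm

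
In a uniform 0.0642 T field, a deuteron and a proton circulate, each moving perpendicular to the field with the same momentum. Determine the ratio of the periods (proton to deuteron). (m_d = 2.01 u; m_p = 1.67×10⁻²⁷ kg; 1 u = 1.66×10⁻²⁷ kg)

ratio ≈ 0.501

T = 2πm/(qB) is independent of speed, so T₂/T₁ = (m₂/q₂)/(m₁/q₁).
T_{proton}/T_{deuteron} = (1.67×10^-27/1e) / (3.34×10^-27/1e) = 0.501.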